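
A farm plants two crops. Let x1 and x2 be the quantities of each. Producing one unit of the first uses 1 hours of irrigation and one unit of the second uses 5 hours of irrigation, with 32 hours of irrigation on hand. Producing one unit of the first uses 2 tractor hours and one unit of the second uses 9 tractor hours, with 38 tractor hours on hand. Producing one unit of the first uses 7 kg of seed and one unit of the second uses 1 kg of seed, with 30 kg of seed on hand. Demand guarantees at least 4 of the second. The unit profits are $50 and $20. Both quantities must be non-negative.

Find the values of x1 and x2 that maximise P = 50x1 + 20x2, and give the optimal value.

x1 = 1, x2 = 4, maximum P = 130

Corner points and P = 50x1 + 20x2:
  (0, 38/9) → P = 760/9
  (0, 4) → P = 80
  (1, 4) → P = 130

The binding constraints are 2x1 + 9x2 = 38 and x2 = 4.
Solving simultaneously gives x1 = 1, x2 = 4.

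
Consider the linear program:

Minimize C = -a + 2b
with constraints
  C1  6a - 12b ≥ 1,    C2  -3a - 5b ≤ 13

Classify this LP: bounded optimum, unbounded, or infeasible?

From the feasible point (-151/66, -27/22), moving in the direction (5, -3) keeps every constraint satisfied while C decreases without bound.

unbounded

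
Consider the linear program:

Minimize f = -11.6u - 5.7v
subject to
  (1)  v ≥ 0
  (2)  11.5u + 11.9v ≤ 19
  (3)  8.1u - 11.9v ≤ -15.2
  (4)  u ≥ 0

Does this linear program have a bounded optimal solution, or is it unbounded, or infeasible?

bounded optimum

Vertices and f = -11.6u - 5.7v:
  (19/98, 16435/11662) → f = -1199071/116620
  (0, 190/119) → f = -1083/119
  (0, 152/119) → f = -4332/595
The feasible region has finitely many vertices and no improving ray; the minimum is -1199071/116620 at (19/98, 16435/11662).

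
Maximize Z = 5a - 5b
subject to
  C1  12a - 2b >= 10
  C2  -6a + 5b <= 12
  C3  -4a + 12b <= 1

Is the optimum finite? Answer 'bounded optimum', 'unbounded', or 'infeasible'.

From the feasible point (61/68, 13/34), moving in the direction (12, 4) keeps every constraint satisfied while Z increases without bound.

unbounded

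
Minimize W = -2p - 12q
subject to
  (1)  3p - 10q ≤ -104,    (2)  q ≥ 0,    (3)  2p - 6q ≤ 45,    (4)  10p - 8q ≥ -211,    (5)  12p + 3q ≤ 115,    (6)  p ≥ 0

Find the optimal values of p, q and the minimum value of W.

p = 41/18, q = 263/9, minimum W = -3197/9

Extreme points and W = -2p - 12q:
  (838/129, 531/43) → W = -20792/129
  (0, 52/5) → W = -624/5
  (41/18, 263/9) → W = -3197/9
  (0, 211/8) → W = -633/2

At the optimal vertex, 10p - 8q = -211 and 12p + 3q = 115.
Solving simultaneously gives p = 41/18, q = 263/9.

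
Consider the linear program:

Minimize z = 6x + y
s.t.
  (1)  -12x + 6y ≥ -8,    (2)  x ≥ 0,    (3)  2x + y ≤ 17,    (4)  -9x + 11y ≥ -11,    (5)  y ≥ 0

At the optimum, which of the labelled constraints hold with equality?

(2) and (5)

Extreme points and z = 6x + y:
  (55/12, 47/6) → z = 106/3
  (2/3, 0) → z = 4
  (0, 17) → z = 17
  (0, 0) → z = 0

The minimum is at (0, 0). Substituting into each constraint, equality holds for (2) and (5); the remaining constraints have slack.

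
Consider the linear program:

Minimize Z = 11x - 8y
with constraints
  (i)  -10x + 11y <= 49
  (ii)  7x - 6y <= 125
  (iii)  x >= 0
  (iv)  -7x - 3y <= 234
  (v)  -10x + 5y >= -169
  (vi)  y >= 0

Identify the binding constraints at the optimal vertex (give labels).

(i) and (iii)

Vertices and Z = 11x - 8y:
  (0, 49/11) → Z = -392/11
  (526/15, 109/3) → Z = 1426/15
  (0, 0) → Z = 0
  (169/10, 0) → Z = 1859/10

The minimum is at (0, 49/11). Substituting into each constraint, equality holds for (i) and (iii); the remaining constraints have slack.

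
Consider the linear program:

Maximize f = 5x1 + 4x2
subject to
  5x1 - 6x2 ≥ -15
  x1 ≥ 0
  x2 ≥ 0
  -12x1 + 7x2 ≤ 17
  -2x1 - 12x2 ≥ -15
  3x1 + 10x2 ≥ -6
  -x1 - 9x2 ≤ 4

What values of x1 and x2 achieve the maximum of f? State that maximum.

Feasible corners and f = 5x1 + 4x2:
  (0, 0) → f = 0
  (0, 5/4) → f = 5
  (15/2, 0) → f = 75/2

x1 = 15/2, x2 = 0, maximum f = 75/2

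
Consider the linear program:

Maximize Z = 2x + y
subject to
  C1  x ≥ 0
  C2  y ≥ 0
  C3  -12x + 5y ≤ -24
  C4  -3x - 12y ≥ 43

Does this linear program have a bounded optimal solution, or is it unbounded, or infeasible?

The boundaries x = 0 and -12x + 5y = -24 meet at (0, -24/5), but that point violates y ≥ 0. Every candidate vertex is excluded by some other constraint, so the feasible region is empty.

infeasible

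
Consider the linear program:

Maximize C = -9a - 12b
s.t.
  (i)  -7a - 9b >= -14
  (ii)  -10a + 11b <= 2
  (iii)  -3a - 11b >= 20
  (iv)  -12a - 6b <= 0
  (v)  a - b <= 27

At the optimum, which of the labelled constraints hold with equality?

(iv) and (v)

Extreme points and C = -9a - 12b:
  (167/25, -91/25) → C = -411/25
  (257/16, -175/16) → C = -213/16
  (20/19, -40/19) → C = 300/19
  (9, -18) → C = 135

The maximum is at (9, -18). Substituting into each constraint, equality holds for (iv) and (v); the remaining constraints have slack.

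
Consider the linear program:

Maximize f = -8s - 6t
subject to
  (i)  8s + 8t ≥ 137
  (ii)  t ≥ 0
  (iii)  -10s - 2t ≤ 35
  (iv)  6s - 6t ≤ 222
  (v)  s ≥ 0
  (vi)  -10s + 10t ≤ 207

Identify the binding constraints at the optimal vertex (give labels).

Corner points and f = -8s - 6t:
  (137/8, 0) → f = -137
  (0, 137/8) → f = -411/4
  (37, 0) → f = -296
  (0, 207/10) → f = -621/5
The feasible region is unbounded (it extends along (1, 1)), but f strictly decreases along every unbounded feasible direction, so there is no improving ray and the maximum is attained at a vertex.

The maximum is at (0, 137/8). Substituting into each constraint, equality holds for (i) and (v); the remaining constraints have slack.

(i) and (v)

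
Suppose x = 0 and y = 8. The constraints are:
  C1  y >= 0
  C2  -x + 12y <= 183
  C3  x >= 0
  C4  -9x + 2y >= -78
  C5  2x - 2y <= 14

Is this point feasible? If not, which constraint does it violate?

feasible

C1: 8 ≥ 0 ✓
C2: 96 ≤ 183 ✓
C3: 0 ≥ 0 ✓
C4: 16 ≥ -78 ✓
C5: -16 ≤ 14 ✓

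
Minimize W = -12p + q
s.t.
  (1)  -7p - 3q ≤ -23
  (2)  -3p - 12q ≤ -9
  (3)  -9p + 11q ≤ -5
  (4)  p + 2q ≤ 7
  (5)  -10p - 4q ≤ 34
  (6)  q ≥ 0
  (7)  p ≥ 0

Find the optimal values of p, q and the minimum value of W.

p = 7, q = 0, minimum W = -84

Extreme points and W = -12p + q:
  (67/26, 43/26) → W = -761/26
  (23/7, 0) → W = -276/7
  (3, 2) → W = -34
  (7, 0) → W = -84

The binding constraints are p + 2q = 7 and q = 0.
Solving simultaneously gives p = 7, q = 0.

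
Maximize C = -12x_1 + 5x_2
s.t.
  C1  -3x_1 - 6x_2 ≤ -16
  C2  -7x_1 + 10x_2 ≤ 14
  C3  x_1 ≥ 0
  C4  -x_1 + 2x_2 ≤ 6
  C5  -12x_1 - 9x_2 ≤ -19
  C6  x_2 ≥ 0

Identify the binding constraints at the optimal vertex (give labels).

Vertices and C = -12x_1 + 5x_2:
  (19/18, 77/36) → C = -71/36
  (16/3, 0) → C = -64
  (8, 7) → C = -61
The feasible region is unbounded (it extends along (2, 1), (1, 0)), but C strictly decreases along every unbounded feasible direction, so there is no improving ray and the maximum is attained at a vertex.

The maximum is at (19/18, 77/36). Substituting into each constraint, equality holds for C1 and C2; the remaining constraints have slack.

C1 and C2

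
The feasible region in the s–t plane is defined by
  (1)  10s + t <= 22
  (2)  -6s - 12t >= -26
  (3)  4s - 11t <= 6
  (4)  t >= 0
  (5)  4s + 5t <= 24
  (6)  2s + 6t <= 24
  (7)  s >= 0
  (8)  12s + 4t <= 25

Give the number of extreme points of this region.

Intersecting each pair of boundary lines and keeping only the points that satisfy every inequality leaves:
  (0, 13/6)
  (49/30, 27/20)
  (3/2, 0)
  (299/148, 7/37)
  (0, 0)

5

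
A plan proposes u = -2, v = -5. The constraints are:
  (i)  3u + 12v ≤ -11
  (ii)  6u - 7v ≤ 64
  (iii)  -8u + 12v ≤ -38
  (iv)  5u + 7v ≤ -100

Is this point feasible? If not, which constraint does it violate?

not feasible — violates (iv)

Constraint (iv): 5u + 7v = -45, which is not ≤ -100. All other constraints are satisfied.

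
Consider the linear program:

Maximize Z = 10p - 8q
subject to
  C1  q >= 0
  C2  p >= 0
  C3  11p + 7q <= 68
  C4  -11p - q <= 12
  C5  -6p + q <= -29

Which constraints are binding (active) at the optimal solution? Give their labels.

C1 and C3

Feasible corners and Z = 10p - 8q:
  (68/11, 0) → Z = 680/11
  (29/6, 0) → Z = 145/3
  (271/53, 89/53) → Z = 1998/53

The maximum is at (68/11, 0). Substituting into each constraint, equality holds for C1 and C3; the remaining constraints have slack.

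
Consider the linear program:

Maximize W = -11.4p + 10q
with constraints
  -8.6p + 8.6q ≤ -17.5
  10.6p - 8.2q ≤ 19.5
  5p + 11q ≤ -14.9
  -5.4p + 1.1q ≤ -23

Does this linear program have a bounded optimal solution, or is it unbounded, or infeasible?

The boundaries -8.6p + 8.6q = -17.5 and 5p + 11q = -14.9 meet at (1609/3440, -5391/3440), but that point violates -5.4p + 1.1q ≤ -23. Every candidate vertex is excluded by some other constraint, so the feasible region is empty.

infeasible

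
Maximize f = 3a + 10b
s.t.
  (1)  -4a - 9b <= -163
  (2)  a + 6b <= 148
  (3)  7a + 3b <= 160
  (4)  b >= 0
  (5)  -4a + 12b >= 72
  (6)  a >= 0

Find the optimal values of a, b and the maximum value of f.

Vertices and f = 3a + 10b:
  (109/7, 235/21) → f = 3331/21
  (0, 163/9) → f = 1630/9
  (172/13, 292/13) → f = 3436/13
  (0, 74/3) → f = 740/3
  (71/4, 143/12) → f = 2069/12

a = 172/13, b = 292/13, maximum f = 3436/13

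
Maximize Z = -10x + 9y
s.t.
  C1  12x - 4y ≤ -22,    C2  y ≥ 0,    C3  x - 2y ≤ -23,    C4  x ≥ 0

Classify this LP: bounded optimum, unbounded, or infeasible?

unbounded

From the feasible point (12/5, 127/10), moving in the direction (0, 1) keeps every constraint satisfied while Z increases without bound.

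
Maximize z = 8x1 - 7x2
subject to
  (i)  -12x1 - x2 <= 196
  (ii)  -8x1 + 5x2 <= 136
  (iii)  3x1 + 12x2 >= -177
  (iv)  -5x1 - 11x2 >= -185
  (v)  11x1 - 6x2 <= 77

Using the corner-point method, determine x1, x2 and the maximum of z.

Extreme points and z = 8x1 - 7x2:
  (-279/17, 16/17) → z = -2344/17
  (-725/47, -512/47) → z = -2216/47
  (-571/113, 2160/113) → z = -19688/113
  (-23/25, -363/25) → z = 2357/25
  (1957/151, 1650/151) → z = 4106/151

x1 = -23/25, x2 = -363/25, maximum z = 2357/25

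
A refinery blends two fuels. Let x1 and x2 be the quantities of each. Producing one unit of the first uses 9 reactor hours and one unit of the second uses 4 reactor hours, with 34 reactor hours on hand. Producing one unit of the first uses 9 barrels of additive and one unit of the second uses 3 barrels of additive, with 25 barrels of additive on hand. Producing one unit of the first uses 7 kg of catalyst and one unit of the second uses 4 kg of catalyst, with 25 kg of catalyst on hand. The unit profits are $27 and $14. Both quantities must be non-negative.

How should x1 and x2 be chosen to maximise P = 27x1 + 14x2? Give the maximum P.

Extreme points and P = 27x1 + 14x2:
  (0, 0) → P = 0
  (0, 25/4) → P = 175/2
  (25/9, 0) → P = 75
  (5/3, 10/3) → P = 275/3

The optimum lies where 9x1 + 3x2 = 25 and 7x1 + 4x2 = 25.
Solving simultaneously gives x1 = 5/3, x2 = 10/3.

x1 = 5/3, x2 = 10/3, maximum P = 275/3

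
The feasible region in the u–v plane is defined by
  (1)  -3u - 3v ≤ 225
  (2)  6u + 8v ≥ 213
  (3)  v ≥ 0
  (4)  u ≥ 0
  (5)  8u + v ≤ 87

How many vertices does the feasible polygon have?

3

Of the 10 pairwise boundary intersections, those satisfying every inequality are:
  (0, 213/8)
  (483/58, 591/29)
  (0, 87)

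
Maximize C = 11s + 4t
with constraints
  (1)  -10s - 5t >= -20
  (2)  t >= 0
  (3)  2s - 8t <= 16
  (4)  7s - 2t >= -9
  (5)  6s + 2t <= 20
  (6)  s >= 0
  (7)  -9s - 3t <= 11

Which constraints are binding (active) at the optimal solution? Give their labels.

(1) and (2)

Vertices and C = 11s + 4t:
  (2, 0) → C = 22
  (0, 4) → C = 16
  (0, 0) → C = 0

The maximum is at (2, 0). Substituting into each constraint, equality holds for (1) and (2); the remaining constraints have slack.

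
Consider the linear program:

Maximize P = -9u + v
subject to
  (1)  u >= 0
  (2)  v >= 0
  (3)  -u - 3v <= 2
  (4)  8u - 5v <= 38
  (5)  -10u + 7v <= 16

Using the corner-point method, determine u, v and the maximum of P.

Vertices and P = -9u + v:
  (0, 0) → P = 0
  (0, 16/7) → P = 16/7
  (19/4, 0) → P = -171/4
  (173/3, 254/3) → P = -1303/3

u = 0, v = 16/7, maximum P = 16/7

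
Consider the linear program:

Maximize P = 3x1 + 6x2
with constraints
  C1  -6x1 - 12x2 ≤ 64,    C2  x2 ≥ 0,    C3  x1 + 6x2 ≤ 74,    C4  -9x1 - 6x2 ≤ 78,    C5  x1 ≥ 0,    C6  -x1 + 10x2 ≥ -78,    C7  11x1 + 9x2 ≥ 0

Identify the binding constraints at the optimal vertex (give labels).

Extreme points and P = 3x1 + 6x2:
  (74, 0) → P = 222
  (0, 0) → P = 0
  (0, 37/3) → P = 74

The maximum is at (74, 0). Substituting into each constraint, equality holds for C2 and C3; the remaining constraints have slack.

C2 and C3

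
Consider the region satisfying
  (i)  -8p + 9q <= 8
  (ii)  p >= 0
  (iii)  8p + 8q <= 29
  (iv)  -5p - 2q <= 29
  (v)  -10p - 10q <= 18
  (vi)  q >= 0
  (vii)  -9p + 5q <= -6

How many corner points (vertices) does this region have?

Intersecting each pair of boundary lines and keeping only the points that satisfy every inequality leaves:
  (29/8, 0)
  (193/112, 213/112)
  (2/3, 0)

3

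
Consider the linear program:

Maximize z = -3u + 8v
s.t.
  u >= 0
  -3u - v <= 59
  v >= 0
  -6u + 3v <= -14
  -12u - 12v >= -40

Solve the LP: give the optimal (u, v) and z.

The optimum lies where -6u + 3v = -14 and -12u - 12v = -40.
Solving simultaneously gives u = 8/3, v = 2/3.

u = 8/3, v = 2/3, maximum z = -8/3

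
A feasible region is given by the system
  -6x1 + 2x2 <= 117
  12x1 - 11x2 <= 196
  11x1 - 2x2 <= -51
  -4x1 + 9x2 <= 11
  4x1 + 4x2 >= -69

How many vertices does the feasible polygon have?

3

Intersecting each pair of boundary lines and keeping only the points that satisfy every inequality leaves:
  (-437/91, -83/91)
  (-171/26, -555/52)
  (-665/52, -58/13)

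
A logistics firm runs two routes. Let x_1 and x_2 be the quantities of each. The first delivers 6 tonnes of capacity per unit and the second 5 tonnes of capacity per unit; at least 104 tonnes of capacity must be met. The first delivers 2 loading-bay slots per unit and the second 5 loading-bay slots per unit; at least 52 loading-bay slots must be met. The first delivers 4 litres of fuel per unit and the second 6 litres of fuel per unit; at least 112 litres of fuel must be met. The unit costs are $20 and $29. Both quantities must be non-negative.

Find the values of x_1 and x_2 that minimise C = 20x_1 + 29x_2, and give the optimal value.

x_1 = 4, x_2 = 16, minimum C = 544

Corner points and C = 20x_1 + 29x_2:
  (0, 104/5) → C = 3016/5
  (28, 0) → C = 560
  (4, 16) → C = 544
The feasible region is unbounded (it extends along (0, 1), (1, 0)), but C strictly increases along every unbounded feasible direction, so there is no improving ray and the minimum is attained at a vertex.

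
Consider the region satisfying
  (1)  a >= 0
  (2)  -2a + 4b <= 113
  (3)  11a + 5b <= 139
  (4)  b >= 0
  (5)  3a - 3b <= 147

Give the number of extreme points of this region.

3

Pairwise boundary intersections that survive every other constraint:
  (0, 139/5)
  (0, 0)
  (139/11, 0)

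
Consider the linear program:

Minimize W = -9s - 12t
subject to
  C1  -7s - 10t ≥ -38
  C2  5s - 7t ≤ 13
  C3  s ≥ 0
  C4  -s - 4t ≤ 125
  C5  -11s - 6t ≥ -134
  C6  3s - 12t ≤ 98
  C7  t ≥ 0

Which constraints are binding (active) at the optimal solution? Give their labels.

C1 and C2

Corner points and W = -9s - 12t:
  (4, 1) → W = -48
  (0, 19/5) → W = -228/5
  (13/5, 0) → W = -117/5
  (0, 0) → W = 0

The minimum is at (4, 1). Substituting into each constraint, equality holds for C1 and C2; the remaining constraints have slack.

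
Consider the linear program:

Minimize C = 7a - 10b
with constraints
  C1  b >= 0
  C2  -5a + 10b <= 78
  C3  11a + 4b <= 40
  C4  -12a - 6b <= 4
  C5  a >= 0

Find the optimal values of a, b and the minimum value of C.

a = 0, b = 39/5, minimum C = -78

Extreme points and C = 7a - 10b:
  (40/11, 0) → C = 280/11
  (0, 0) → C = 0
  (44/65, 529/65) → C = -4982/65
  (0, 39/5) → C = -78

The binding constraints are -5a + 10b = 78 and a = 0.
Solving simultaneously gives a = 0, b = 39/5.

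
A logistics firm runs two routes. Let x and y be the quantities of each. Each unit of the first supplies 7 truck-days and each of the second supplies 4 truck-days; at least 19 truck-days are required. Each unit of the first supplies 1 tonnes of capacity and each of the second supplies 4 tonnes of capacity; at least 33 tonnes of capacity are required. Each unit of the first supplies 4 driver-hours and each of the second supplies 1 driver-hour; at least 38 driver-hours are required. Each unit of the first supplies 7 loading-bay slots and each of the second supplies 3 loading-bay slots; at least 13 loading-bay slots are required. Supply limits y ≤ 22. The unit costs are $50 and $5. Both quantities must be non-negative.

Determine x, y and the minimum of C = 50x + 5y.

x = 4, y = 22, minimum C = 310

The feasible region is unbounded (it extends along (1, 0)), but C strictly increases along every unbounded feasible direction, so there is no improving ray and the minimum is attained at a vertex.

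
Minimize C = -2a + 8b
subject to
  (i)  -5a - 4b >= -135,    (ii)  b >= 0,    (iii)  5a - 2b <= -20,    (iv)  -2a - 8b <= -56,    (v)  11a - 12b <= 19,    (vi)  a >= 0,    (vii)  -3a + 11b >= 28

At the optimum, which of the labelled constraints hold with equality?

Feasible corners and C = -2a + 8b:
  (19/3, 155/6) → C = 194
  (0, 135/4) → C = 270
  (0, 10) → C = 80

The minimum is at (0, 10). Substituting into each constraint, equality holds for (iii) and (vi); the remaining constraints have slack.

(iii) and (vi)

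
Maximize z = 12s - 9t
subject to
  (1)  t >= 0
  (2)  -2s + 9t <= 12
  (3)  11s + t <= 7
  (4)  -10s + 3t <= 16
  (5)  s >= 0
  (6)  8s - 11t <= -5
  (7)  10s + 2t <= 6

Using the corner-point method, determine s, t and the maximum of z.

Feasible corners and z = 12s - 9t:
  (0, 4/3) → z = -12
  (15/47, 66/47) → z = -414/47
  (0, 5/11) → z = -45/11
  (4/9, 7/9) → z = -5/3

s = 4/9, t = 7/9, maximum z = -5/3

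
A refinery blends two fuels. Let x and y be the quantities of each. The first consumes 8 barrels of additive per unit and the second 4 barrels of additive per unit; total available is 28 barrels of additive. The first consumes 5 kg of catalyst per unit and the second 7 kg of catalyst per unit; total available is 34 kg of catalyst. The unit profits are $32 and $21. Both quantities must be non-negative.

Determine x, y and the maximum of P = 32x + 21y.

x = 5/3, y = 11/3, maximum P = 391/3

Extreme points and P = 32x + 21y:
  (0, 0) → P = 0
  (0, 34/7) → P = 102
  (7/2, 0) → P = 112
  (5/3, 11/3) → P = 391/3

At the optimal vertex, 8x + 4y = 28 and 5x + 7y = 34.
Solving simultaneously gives x = 5/3, y = 11/3.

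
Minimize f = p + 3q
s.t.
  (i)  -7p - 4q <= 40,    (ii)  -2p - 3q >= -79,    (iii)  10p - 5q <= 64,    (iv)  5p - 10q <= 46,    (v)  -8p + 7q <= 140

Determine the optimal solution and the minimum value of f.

Feasible corners and f = p + 3q:
  (-12/5, -29/5) → f = -99/5
  (-280/27, 220/27) → f = 380/27
  (587/40, 331/20) → f = 2573/40
  (7/2, 24) → f = 151/2
  (82/15, -28/15) → f = -2/15

At the optimal vertex, -7p - 4q = 40 and 5p - 10q = 46.
Solving simultaneously gives p = -12/5, q = -29/5.

p = -12/5, q = -29/5, minimum f = -99/5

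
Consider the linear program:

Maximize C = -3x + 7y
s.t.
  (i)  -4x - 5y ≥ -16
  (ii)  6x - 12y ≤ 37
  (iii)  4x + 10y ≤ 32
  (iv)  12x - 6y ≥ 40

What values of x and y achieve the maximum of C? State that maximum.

x = 74/21, y = 8/21, maximum C = -166/21

Extreme points and C = -3x + 7y:
  (29/6, -2/3) → C = -115/6
  (74/21, 8/21) → C = -166/21
  (43/18, -17/9) → C = -367/18

The binding constraints are -4x - 5y = -16 and 12x - 6y = 40.
Solving simultaneously gives x = 74/21, y = 8/21.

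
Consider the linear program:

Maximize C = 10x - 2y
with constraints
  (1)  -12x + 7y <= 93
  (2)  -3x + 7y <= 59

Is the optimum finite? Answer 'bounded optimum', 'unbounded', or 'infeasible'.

From the feasible point (-34/9, 143/21), moving in the direction (7, 3) keeps every constraint satisfied while C increases without bound.

unbounded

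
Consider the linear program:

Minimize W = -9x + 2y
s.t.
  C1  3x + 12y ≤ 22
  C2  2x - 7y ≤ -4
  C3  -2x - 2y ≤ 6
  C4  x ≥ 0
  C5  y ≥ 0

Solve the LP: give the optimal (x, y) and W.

x = 106/45, y = 56/45, minimum W = -842/45

Feasible corners and W = -9x + 2y:
  (106/45, 56/45) → W = -842/45
  (0, 11/6) → W = 11/3
  (0, 4/7) → W = 8/7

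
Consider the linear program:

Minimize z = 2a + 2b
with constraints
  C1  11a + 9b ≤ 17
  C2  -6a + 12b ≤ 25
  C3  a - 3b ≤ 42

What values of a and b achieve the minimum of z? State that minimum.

Feasible corners and z = 2a + 2b:
  (-7/62, 377/186) → z = 356/93
  (143/14, -445/42) → z = -16/21
  (-193/2, -277/6) → z = -856/3

The optimum lies where -6a + 12b = 25 and a - 3b = 42.
Solving simultaneously gives a = -193/2, b = -277/6.

a = -193/2, b = -277/6, minimum z = -856/3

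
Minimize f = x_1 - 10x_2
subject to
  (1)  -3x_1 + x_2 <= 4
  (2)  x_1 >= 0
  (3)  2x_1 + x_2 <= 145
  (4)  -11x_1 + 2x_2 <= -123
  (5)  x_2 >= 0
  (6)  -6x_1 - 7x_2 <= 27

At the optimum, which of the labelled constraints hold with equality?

(1) and (3)

Extreme points and f = x_1 - 10x_2:
  (141/5, 443/5) → f = -4289/5
  (131/5, 413/5) → f = -3999/5
  (145/2, 0) → f = 145/2
  (123/11, 0) → f = 123/11

The minimum is at (141/5, 443/5). Substituting into each constraint, equality holds for (1) and (3); the remaining constraints have slack.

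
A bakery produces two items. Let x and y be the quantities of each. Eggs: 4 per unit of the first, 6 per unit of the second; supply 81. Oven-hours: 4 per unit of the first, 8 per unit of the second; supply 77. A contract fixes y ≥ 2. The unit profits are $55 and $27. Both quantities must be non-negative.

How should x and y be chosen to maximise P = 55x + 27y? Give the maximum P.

x = 61/4, y = 2, maximum P = 3571/4

Corner points and P = 55x + 27y:
  (0, 77/8) → P = 2079/8
  (0, 2) → P = 54
  (61/4, 2) → P = 3571/4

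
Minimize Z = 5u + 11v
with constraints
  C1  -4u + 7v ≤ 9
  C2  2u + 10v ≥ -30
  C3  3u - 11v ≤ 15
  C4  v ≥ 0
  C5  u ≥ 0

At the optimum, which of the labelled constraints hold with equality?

Corner points and Z = 5u + 11v:
  (0, 9/7) → Z = 99/7
  (5, 0) → Z = 25
  (0, 0) → Z = 0
The feasible region is unbounded (it extends along (7, 4), (11, 3)), but Z strictly increases along every unbounded feasible direction, so there is no improving ray and the minimum is attained at a vertex.

The minimum is at (0, 0). Substituting into each constraint, equality holds for C4 and C5; the remaining constraints have slack.

C4 and C5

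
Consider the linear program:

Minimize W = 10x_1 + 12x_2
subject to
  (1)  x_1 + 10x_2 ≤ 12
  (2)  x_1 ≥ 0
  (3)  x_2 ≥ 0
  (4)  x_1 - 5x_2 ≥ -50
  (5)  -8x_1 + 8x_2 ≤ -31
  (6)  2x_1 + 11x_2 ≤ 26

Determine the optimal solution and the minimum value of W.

x_1 = 31/8, x_2 = 0, minimum W = 155/4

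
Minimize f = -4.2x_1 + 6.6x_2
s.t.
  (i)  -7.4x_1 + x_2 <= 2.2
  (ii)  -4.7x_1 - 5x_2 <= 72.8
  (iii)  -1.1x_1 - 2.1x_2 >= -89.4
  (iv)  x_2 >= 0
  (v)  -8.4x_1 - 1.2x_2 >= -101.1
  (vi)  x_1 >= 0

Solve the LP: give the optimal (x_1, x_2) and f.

Extreme points and f = -4.2x_1 + 6.6x_2:
  (4239/832, 33199/832) → f = 251637/1040
  (0, 11/5) → f = 363/25
  (3501/544, 21325/544) → f = 157551/680
  (337/28, 0) → f = -1011/20
  (0, 0) → f = 0

x_1 = 337/28, x_2 = 0, minimum f = -1011/20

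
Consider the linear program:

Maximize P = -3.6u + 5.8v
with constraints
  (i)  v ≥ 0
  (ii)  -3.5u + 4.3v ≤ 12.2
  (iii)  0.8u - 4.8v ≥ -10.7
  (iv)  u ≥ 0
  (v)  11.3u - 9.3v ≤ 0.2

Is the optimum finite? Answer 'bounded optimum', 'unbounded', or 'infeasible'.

bounded optimum

Vertices and P = -3.6u + 5.8v:
  (0, 0) → P = 0
  (2/113, 0) → P = -36/565
  (0, 107/48) → P = 3103/240
  (3349/1560, 12107/4680) → P = 170257/23400
The feasible region has finitely many vertices and no improving ray; the maximum is 3103/240 at (0, 107/48).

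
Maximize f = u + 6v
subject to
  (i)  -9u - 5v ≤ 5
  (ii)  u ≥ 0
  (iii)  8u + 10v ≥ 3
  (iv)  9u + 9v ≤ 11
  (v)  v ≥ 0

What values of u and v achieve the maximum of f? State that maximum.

u = 0, v = 11/9, maximum f = 22/3

The binding constraints are u = 0 and 9u + 9v = 11.
Solving simultaneously gives u = 0, v = 11/9.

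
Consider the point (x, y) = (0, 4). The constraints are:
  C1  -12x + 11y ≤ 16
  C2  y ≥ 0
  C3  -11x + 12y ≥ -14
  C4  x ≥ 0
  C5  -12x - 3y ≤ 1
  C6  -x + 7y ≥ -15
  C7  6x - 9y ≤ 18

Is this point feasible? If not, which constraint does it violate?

not feasible — violates C1

Constraint C1: -12x + 11y = 44, which is not ≤ 16. All other constraints are satisfied.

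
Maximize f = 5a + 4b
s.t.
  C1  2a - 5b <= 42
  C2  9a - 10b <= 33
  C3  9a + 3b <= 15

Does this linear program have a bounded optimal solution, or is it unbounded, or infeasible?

From the feasible point (-51/5, -312/25), moving in the direction (-3, 9) keeps every constraint satisfied while f increases without bound.

unbounded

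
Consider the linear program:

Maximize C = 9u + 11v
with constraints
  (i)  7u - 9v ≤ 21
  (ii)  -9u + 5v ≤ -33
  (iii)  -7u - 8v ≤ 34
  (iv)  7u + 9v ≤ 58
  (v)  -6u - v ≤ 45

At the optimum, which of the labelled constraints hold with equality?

(i) and (iv)

Vertices and C = 9u + 11v:
  (96/23, 21/23) → C = 1095/23
  (79/14, 37/18) → C = 4624/63
  (587/116, 291/116) → C = 2121/29

The maximum is at (79/14, 37/18). Substituting into each constraint, equality holds for (i) and (iv); the remaining constraints have slack.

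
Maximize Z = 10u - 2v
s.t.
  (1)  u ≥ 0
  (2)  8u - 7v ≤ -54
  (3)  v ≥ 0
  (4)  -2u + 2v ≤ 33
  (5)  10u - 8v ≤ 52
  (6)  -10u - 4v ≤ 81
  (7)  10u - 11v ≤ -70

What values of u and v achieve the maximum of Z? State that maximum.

u = 123/2, v = 78, maximum Z = 459

Vertices and Z = 10u - 2v:
  (0, 54/7) → Z = -108/7
  (0, 33/2) → Z = -33
  (123/2, 78) → Z = 459

At the optimal vertex, 8u - 7v = -54 and -2u + 2v = 33.
Solving simultaneously gives u = 123/2, v = 78.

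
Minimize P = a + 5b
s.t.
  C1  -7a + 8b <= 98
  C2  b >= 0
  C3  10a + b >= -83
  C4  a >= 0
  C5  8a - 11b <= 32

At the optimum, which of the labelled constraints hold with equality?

C2 and C4

Extreme points and P = a + 5b:
  (0, 49/4) → P = 245/4
  (0, 0) → P = 0
  (4, 0) → P = 4
The feasible region is unbounded (it extends along (8, 7), (11, 8)), but P strictly increases along every unbounded feasible direction, so there is no improving ray and the minimum is attained at a vertex.

The minimum is at (0, 0). Substituting into each constraint, equality holds for C2 and C4; the remaining constraints have slack.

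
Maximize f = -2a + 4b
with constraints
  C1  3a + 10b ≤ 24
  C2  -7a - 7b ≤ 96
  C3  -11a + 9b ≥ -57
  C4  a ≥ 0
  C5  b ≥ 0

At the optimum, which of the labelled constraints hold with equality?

C1 and C4

Extreme points and f = -2a + 4b:
  (786/137, 93/137) → f = -1200/137
  (0, 12/5) → f = 48/5
  (57/11, 0) → f = -114/11
  (0, 0) → f = 0

The maximum is at (0, 12/5). Substituting into each constraint, equality holds for C1 and C4; the remaining constraints have slack.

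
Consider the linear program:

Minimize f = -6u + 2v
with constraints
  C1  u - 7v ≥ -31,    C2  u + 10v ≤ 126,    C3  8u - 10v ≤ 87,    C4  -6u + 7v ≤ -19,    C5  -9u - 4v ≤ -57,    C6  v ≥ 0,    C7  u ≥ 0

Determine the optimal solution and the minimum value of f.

Feasible corners and f = -6u + 2v:
  (919/46, 335/46) → f = -2422/23
  (10, 41/7) → f = -338/7
  (87/8, 0) → f = -261/4
  (475/87, 57/29) → f = -836/29
  (19/3, 0) → f = -38

The binding constraints are u - 7v = -31 and 8u - 10v = 87.
Solving simultaneously gives u = 919/46, v = 335/46.

u = 919/46, v = 335/46, minimum f = -2422/23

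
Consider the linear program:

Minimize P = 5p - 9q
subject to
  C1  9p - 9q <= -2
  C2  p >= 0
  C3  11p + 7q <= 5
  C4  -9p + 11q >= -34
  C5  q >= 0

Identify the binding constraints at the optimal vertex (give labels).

C2 and C3

Corner points and P = 5p - 9q:
  (0, 2/9) → P = -2
  (31/162, 67/162) → P = -224/81
  (0, 5/7) → P = -45/7

The minimum is at (0, 5/7). Substituting into each constraint, equality holds for C2 and C3; the remaining constraints have slack.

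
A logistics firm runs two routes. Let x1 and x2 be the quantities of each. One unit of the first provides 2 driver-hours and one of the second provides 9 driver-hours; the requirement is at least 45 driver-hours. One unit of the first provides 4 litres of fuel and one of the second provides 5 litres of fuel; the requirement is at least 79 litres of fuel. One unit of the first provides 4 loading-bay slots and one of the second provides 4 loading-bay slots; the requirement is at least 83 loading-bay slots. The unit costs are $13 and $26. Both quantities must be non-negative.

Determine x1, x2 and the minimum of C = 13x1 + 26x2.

x1 = 81/4, x2 = 1/2, minimum C = 1105/4

Extreme points and C = 13x1 + 26x2:
  (0, 83/4) → C = 1079/2
  (45/2, 0) → C = 585/2
  (81/4, 1/2) → C = 1105/4
The feasible region is unbounded (it extends along (0, 1), (1, 0)), but C strictly increases along every unbounded feasible direction, so there is no improving ray and the minimum is attained at a vertex.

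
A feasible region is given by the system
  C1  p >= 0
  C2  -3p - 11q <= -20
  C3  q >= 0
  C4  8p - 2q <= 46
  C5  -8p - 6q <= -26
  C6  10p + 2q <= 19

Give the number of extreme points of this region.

The feasible vertices (each the meet of two boundaries and inside every other half-plane) are:
  (0, 13/3)
  (0, 19/2)
  (31/22, 27/11)

3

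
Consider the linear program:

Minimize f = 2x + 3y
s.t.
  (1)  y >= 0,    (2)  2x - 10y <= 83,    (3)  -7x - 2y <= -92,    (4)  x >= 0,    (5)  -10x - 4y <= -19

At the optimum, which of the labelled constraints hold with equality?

Corner points and f = 2x + 3y:
  (83/2, 0) → f = 83
  (92/7, 0) → f = 184/7
  (0, 46) → f = 138
The feasible region is unbounded (it extends along (0, 1), (5, 1)), but f strictly increases along every unbounded feasible direction, so there is no improving ray and the minimum is attained at a vertex.

The minimum is at (92/7, 0). Substituting into each constraint, equality holds for (1) and (3); the remaining constraints have slack.

(1) and (3)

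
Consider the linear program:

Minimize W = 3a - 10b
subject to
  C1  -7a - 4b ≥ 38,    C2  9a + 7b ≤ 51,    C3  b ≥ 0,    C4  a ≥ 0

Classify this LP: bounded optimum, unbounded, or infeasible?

infeasible

The boundaries -7a - 4b = 38 and 9a + 7b = 51 meet at (-470/13, 699/13), but that point violates a ≥ 0. Every candidate vertex is excluded by some other constraint, so the feasible region is empty.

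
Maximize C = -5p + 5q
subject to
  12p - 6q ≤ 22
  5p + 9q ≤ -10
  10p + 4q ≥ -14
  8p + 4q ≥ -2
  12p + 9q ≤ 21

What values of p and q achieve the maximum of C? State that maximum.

p = 11/26, q = -35/26, maximum C = -115/13

Extreme points and C = -5p + 5q:
  (1, -5/3) → C = -40/3
  (19/24, -25/12) → C = -115/8
  (11/26, -35/26) → C = -115/13

The binding constraints are 5p + 9q = -10 and 8p + 4q = -2.
Solving simultaneously gives p = 11/26, q = -35/26.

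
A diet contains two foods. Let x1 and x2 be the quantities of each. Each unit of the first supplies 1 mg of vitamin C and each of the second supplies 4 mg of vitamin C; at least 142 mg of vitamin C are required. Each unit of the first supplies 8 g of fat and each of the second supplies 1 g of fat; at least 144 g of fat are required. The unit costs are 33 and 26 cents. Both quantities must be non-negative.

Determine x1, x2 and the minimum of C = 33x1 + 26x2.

Vertices and C = 33x1 + 26x2:
  (0, 144) → C = 3744
  (142, 0) → C = 4686
  (14, 32) → C = 1294
The feasible region is unbounded (it extends along (0, 1), (1, 0)), but C strictly increases along every unbounded feasible direction, so there is no improving ray and the minimum is attained at a vertex.

The optimum lies where x1 + 4x2 = 142 and 8x1 + x2 = 144.
Solving simultaneously gives x1 = 14, x2 = 32.

x1 = 14, x2 = 32, minimum C = 1294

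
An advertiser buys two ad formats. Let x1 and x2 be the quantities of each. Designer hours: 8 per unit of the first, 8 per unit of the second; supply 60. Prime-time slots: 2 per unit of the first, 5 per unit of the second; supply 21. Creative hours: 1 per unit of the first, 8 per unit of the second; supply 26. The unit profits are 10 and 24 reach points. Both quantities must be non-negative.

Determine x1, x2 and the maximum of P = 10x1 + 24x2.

x1 = 11/2, x2 = 2, maximum P = 103

Vertices and P = 10x1 + 24x2:
  (0, 0) → P = 0
  (0, 13/4) → P = 78
  (15/2, 0) → P = 75
  (11/2, 2) → P = 103
  (38/11, 31/11) → P = 1124/11

At the optimal vertex, 8x1 + 8x2 = 60 and 2x1 + 5x2 = 21.
Solving simultaneously gives x1 = 11/2, x2 = 2.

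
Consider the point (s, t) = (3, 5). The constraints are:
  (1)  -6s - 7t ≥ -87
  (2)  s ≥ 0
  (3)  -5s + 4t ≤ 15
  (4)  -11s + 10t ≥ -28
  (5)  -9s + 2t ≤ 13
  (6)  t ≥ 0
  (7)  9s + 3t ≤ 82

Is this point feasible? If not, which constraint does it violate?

(1): -53 ≥ -87 ✓
(2): 3 ≥ 0 ✓
(3): 5 ≤ 15 ✓
(4): 17 ≥ -28 ✓
(5): -17 ≤ 13 ✓
(6): 5 ≥ 0 ✓
(7): 42 ≤ 82 ✓

feasible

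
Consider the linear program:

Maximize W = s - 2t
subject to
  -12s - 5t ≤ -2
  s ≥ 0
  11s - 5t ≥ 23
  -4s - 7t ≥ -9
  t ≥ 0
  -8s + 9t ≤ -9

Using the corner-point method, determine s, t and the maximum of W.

s = 9/4, t = 0, maximum W = 9/4

Corner points and W = s - 2t:
  (206/97, 7/97) → W = 192/97
  (23/11, 0) → W = 23/11
  (9/4, 0) → W = 9/4

The binding constraints are -4s - 7t = -9 and t = 0.
Solving simultaneously gives s = 9/4, t = 0.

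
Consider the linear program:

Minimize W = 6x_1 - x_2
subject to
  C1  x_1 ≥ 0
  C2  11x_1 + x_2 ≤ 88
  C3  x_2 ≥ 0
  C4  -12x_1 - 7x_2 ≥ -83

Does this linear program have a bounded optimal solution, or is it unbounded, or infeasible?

bounded optimum

Extreme points and W = 6x_1 - x_2:
  (0, 0) → W = 0
  (0, 83/7) → W = -83/7
  (83/12, 0) → W = 83/2
The feasible region has finitely many vertices and no improving ray; the minimum is -83/7 at (0, 83/7).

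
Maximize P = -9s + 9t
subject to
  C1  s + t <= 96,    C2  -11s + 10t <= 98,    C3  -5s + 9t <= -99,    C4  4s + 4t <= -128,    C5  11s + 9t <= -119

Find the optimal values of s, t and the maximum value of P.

Extreme points and P = -9s + 9t:
  (-1872/49, -1579/49) → P = 2637/49
  (-27/2, -37/2) → P = -45
  (169/2, -233/2) → P = -1809
The feasible region is unbounded (it extends along (9, -11), (-10, -11)), but P strictly decreases along every unbounded feasible direction, so there is no improving ray and the maximum is attained at a vertex.

At the optimal vertex, -11s + 10t = 98 and -5s + 9t = -99.
Solving simultaneously gives s = -1872/49, t = -1579/49.

s = -1872/49, t = -1579/49, maximum P = 2637/49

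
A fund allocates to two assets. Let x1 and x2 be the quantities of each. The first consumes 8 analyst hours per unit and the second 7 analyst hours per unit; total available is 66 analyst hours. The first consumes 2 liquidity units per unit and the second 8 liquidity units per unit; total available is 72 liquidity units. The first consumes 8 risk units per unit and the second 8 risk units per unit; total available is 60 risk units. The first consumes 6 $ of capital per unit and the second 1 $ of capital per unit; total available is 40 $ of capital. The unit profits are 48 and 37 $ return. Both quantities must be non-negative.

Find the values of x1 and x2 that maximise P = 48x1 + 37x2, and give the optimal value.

x1 = 13/2, x2 = 1, maximum P = 349

Corner points and P = 48x1 + 37x2:
  (0, 0) → P = 0
  (0, 15/2) → P = 555/2
  (20/3, 0) → P = 320
  (13/2, 1) → P = 349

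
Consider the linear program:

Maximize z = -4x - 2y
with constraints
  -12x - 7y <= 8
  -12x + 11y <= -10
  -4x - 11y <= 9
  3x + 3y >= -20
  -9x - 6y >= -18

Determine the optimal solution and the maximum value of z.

Extreme points and z = -4x - 2y:
  (1/16, -37/44) → z = 63/44
  (86/57, 14/19) → z = -428/57
  (84/25, -51/25) → z = -234/25

At the optimal vertex, -12x + 11y = -10 and -4x - 11y = 9.
Solving simultaneously gives x = 1/16, y = -37/44.

x = 1/16, y = -37/44, maximum z = 63/44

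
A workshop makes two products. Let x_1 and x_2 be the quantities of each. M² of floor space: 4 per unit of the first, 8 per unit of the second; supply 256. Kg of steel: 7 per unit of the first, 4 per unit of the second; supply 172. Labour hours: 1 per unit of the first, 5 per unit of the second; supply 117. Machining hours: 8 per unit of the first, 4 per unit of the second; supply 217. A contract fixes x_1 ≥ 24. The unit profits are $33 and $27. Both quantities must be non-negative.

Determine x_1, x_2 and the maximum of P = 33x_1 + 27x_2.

Corner points and P = 33x_1 + 27x_2:
  (172/7, 0) → P = 5676/7
  (24, 0) → P = 792
  (24, 1) → P = 819

The binding constraints are 7x_1 + 4x_2 = 172 and x_1 = 24.
Solving simultaneously gives x_1 = 24, x_2 = 1.

x_1 = 24, x_2 = 1, maximum P = 819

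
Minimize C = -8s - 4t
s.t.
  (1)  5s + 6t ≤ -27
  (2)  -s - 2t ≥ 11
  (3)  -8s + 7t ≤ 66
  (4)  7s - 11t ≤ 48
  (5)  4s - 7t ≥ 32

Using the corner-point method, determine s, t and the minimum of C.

s = -16/5, t = -32/5, minimum C = 256/5

The binding constraints are 7s - 11t = 48 and 4s - 7t = 32.
Solving simultaneously gives s = -16/5, t = -32/5.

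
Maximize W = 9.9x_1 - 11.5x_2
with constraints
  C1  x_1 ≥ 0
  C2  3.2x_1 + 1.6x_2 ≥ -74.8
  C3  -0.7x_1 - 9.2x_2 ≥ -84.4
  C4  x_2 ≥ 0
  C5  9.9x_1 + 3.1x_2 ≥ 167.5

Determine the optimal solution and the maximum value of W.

Extreme points and W = 9.9x_1 - 11.5x_2:
  (844/7, 0) → W = 41778/35
  (127936/8891, 71831/8891) → W = 4405099/88910
  (1675/99, 0) → W = 335/2

x_1 = 844/7, x_2 = 0, maximum W = 41778/35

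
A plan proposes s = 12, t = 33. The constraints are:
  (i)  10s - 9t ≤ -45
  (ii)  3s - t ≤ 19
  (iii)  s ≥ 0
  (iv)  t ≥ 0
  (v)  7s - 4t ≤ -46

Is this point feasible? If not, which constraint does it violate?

feasible

(i): -177 ≤ -45 ✓
(ii): 3 ≤ 19 ✓
(iii): 12 ≥ 0 ✓
(iv): 33 ≥ 0 ✓
(v): -48 ≤ -46 ✓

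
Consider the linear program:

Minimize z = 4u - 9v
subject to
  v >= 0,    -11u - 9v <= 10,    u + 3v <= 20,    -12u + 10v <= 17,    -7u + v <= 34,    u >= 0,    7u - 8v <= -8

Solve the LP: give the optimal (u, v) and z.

Extreme points and z = 4u - 9v:
  (149/46, 257/46) → z = -1717/46
  (136/29, 148/29) → z = -788/29
  (0, 17/10) → z = -153/10
  (0, 1) → z = -9

At the optimal vertex, u + 3v = 20 and -12u + 10v = 17.
Solving simultaneously gives u = 149/46, v = 257/46.

u = 149/46, v = 257/46, minimum z = -1717/46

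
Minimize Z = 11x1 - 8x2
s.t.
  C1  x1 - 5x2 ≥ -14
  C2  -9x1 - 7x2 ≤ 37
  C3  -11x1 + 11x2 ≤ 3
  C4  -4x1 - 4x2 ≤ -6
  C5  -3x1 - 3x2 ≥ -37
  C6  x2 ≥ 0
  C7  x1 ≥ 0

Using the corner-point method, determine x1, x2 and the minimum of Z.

Extreme points and Z = 11x1 - 8x2:
  (139/44, 151/44) → Z = 321/44
  (143/18, 79/18) → Z = 941/18
  (27/44, 39/44) → Z = -15/44
  (3/2, 0) → Z = 33/2
  (37/3, 0) → Z = 407/3

The optimum lies where -11x1 + 11x2 = 3 and -4x1 - 4x2 = -6.
Solving simultaneously gives x1 = 27/44, x2 = 39/44.

x1 = 27/44, x2 = 39/44, minimum Z = -15/44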